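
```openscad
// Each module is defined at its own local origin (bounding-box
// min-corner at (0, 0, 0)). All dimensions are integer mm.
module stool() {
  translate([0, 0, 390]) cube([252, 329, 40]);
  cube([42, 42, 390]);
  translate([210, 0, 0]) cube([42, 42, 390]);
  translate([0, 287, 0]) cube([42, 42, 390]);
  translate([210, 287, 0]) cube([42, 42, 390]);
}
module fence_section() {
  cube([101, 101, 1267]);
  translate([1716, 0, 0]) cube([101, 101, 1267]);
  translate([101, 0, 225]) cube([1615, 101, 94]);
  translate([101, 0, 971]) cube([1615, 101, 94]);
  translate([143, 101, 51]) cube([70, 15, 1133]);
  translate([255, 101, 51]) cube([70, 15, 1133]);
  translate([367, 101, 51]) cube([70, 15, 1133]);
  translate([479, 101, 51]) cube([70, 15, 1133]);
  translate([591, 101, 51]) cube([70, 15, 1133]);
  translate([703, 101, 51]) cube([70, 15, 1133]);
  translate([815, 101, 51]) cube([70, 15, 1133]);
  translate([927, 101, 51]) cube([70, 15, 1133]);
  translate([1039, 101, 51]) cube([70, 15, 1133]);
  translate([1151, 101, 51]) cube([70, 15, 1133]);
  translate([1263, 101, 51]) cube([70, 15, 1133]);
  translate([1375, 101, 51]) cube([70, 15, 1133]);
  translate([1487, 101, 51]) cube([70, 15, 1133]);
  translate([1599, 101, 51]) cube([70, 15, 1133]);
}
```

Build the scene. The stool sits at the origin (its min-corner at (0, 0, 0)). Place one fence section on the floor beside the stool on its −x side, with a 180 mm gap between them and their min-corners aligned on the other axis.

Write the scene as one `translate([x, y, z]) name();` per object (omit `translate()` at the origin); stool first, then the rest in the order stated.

stool();
translate([-1997, 0, 0]) fence_section();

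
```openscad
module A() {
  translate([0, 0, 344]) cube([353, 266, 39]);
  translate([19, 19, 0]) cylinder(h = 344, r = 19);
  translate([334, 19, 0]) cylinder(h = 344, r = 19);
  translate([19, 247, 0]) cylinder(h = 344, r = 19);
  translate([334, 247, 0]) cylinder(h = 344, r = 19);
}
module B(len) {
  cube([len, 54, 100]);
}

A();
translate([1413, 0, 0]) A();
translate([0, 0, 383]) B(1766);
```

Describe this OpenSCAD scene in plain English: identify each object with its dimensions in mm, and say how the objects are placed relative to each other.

A is a four-legged stool. The seat is 353×266 mm, 39 mm thick, top at z = 383 mm. It stands on four round legs, each 38 mm in diameter, from z = 0 to the seat underside, each leg's axis is inset half a diameter from the nearest pair of seat edges (so the leg's bounding box is flush with the corner).

B is a rectangular beam 1766 mm long (x), 54 mm deep (y), 100 mm thick (z).

The beam spans the tops of two stools placed 1060 mm apart, resting at z = 383 mm.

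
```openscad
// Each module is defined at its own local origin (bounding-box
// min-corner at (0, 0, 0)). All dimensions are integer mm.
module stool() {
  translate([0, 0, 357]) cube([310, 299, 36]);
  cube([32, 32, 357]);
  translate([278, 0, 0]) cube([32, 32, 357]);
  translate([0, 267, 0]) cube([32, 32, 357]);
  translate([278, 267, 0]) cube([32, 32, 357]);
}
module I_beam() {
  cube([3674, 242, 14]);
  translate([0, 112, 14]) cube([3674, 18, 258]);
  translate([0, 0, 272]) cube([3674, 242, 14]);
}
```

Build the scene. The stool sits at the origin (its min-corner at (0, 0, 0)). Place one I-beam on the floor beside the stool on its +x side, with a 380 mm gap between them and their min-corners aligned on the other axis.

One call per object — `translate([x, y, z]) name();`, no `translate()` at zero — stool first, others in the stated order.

stool();
translate([690, 0, 0]) I_beam();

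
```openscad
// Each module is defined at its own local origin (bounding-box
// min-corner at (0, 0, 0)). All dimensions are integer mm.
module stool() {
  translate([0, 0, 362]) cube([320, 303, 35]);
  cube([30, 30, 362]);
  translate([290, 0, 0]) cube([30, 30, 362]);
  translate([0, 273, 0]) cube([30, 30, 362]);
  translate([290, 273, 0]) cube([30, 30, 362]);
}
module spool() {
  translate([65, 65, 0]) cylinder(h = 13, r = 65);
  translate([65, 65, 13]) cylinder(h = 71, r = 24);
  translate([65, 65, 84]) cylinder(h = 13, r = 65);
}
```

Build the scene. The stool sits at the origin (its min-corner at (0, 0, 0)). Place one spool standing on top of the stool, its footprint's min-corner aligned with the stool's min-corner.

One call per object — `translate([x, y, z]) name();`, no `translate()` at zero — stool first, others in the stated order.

stool();
translate([0, 0, 397]) spool();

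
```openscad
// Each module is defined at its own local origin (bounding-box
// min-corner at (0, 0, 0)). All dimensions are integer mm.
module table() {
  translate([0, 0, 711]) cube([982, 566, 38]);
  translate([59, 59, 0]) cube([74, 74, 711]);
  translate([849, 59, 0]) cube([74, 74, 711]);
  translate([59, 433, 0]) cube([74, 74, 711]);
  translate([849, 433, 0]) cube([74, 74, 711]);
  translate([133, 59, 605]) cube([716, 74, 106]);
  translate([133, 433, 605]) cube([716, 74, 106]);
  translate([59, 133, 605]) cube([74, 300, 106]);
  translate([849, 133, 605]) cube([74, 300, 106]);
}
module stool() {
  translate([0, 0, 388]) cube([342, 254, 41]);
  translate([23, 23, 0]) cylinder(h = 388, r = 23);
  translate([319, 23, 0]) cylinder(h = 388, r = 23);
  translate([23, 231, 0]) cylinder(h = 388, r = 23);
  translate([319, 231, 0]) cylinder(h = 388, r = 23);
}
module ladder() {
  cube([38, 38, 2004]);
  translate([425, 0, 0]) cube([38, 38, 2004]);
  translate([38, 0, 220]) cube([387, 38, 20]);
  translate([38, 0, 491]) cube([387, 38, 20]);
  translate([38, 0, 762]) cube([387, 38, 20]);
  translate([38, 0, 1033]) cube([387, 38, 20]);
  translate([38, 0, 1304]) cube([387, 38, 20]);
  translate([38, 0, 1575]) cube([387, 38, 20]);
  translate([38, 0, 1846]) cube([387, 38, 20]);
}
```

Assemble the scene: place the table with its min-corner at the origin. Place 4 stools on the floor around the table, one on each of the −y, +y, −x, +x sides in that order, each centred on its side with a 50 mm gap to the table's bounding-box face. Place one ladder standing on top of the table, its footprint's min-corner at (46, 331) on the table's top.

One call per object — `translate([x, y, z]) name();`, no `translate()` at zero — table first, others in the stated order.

table();
translate([320, -304, 0]) stool();
translate([320, 616, 0]) stool();
translate([-392, 156, 0]) stool();
translate([1032, 156, 0]) stool();
translate([46, 331, 749]) ladder();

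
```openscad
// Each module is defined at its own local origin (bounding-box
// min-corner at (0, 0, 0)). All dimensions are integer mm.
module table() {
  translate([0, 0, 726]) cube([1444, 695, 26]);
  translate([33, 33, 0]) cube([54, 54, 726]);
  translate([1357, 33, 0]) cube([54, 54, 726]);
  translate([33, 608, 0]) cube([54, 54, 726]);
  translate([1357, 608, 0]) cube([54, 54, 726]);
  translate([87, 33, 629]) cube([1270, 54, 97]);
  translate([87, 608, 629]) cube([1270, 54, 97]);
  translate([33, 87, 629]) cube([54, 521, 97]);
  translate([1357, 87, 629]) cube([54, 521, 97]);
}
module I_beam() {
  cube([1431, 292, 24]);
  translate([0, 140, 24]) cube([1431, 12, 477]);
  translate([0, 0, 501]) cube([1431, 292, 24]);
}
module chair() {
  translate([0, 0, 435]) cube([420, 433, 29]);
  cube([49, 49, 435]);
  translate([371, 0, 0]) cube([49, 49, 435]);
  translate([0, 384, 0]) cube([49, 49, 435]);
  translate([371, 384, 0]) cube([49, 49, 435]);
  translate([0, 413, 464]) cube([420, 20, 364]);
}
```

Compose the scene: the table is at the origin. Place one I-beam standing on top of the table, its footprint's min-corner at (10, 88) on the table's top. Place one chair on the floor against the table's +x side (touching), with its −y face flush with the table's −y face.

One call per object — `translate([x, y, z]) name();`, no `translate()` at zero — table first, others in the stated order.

table();
translate([10, 88, 752]) I_beam();
translate([1444, 0, 0]) chair();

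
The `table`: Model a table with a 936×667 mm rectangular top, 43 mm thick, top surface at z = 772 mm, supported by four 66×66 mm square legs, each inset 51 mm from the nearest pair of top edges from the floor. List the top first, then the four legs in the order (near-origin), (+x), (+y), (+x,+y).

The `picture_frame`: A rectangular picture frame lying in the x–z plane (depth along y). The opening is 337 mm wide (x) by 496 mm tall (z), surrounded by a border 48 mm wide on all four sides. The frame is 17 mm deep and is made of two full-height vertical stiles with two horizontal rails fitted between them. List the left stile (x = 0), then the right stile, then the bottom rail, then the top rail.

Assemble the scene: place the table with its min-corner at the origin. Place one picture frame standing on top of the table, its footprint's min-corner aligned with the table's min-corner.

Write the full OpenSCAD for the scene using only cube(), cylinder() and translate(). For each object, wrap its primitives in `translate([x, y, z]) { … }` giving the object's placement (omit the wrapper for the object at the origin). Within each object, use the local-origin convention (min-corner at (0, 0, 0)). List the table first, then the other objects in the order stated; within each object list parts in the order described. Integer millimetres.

translate([0, 0, 729]) cube([936, 667, 43]);
translate([51, 51, 0]) cube([66, 66, 729]);
translate([819, 51, 0]) cube([66, 66, 729]);
translate([51, 550, 0]) cube([66, 66, 729]);
translate([819, 550, 0]) cube([66, 66, 729]);
translate([0, 0, 772]) {
  cube([48, 17, 592]);
  translate([385, 0, 0]) cube([48, 17, 592]);
  translate([48, 0, 0]) cube([337, 17, 48]);
  translate([48, 0, 544]) cube([337, 17, 48]);
}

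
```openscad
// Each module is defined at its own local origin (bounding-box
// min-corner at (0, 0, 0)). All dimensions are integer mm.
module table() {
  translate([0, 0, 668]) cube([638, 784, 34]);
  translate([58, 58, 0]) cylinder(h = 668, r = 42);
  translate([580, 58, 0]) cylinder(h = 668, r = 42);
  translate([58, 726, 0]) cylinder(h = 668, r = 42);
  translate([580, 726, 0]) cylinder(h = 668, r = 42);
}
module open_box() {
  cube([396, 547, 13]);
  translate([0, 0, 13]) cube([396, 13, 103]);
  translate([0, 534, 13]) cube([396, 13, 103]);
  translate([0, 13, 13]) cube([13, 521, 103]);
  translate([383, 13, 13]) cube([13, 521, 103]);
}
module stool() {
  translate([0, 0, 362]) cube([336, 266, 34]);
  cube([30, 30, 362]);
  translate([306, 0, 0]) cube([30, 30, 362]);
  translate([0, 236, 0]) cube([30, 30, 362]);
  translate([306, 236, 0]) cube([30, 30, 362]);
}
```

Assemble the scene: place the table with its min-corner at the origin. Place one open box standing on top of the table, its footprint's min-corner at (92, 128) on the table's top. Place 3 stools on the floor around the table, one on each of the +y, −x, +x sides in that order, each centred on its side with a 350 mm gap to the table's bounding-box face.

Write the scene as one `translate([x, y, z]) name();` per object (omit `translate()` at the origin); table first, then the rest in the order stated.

table();
translate([92, 128, 702]) open_box();
translate([151, 1134, 0]) stool();
translate([-686, 259, 0]) stool();
translate([988, 259, 0]) stool();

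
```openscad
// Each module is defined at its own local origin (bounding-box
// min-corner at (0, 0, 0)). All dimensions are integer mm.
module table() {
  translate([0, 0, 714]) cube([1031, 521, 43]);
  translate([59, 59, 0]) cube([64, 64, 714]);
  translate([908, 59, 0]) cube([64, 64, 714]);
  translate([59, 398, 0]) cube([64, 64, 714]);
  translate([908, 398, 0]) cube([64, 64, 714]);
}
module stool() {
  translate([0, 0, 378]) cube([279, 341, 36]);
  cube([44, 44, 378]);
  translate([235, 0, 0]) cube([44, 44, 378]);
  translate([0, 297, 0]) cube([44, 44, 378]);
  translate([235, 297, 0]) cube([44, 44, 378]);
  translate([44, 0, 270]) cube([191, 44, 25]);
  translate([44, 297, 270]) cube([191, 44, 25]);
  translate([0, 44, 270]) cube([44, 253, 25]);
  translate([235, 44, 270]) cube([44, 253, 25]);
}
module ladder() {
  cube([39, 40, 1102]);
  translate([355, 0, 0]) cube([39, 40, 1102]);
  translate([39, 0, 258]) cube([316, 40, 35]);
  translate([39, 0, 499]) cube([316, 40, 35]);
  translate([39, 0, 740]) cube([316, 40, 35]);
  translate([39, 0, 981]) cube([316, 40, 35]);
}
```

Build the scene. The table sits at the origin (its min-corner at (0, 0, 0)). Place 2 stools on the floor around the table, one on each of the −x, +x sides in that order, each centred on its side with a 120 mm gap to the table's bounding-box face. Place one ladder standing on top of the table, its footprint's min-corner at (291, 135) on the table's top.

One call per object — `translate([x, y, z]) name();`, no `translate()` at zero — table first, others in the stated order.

table();
translate([-399, 90, 0]) stool();
translate([1151, 90, 0]) stool();
translate([291, 135, 757]) ladder();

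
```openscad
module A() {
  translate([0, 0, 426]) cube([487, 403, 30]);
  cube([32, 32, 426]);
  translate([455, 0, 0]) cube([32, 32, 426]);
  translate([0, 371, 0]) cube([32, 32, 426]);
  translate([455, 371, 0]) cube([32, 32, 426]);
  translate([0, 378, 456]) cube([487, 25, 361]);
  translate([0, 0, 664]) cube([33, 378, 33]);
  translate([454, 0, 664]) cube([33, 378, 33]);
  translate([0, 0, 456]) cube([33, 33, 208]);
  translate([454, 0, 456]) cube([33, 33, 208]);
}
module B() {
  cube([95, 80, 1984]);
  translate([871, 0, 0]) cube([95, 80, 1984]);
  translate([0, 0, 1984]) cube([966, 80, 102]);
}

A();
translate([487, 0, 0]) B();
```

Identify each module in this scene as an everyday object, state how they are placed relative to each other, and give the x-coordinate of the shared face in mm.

The chair's +x face and the door frame's −x face are both at x = 487 mm.

A is a chair. B is a door frame. The door frame is against the chair's +x side, with their −y faces flush. The x-coordinate of the shared face is 487 mm.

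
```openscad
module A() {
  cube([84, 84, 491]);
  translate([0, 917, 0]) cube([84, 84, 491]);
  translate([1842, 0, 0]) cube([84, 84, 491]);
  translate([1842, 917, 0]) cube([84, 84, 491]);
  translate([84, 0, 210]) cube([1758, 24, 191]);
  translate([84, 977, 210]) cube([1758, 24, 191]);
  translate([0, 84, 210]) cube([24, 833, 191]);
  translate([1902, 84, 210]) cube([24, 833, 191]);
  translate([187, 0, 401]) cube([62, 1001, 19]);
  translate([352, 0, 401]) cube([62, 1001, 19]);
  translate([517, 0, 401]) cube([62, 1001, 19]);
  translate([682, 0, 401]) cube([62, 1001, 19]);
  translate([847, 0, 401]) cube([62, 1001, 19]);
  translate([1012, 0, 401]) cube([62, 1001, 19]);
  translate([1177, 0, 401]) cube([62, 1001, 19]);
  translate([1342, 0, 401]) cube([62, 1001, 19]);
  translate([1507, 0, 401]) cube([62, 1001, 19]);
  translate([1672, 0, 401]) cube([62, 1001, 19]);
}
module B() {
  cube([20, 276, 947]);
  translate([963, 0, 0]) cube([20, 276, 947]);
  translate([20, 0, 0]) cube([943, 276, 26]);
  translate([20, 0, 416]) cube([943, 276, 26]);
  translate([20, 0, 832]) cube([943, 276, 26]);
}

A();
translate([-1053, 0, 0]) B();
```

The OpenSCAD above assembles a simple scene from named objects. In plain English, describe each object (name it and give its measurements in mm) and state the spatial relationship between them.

A is a bed frame 1926 mm long (x) by 1001 mm wide (y). Four 84×84 mm corner posts, 491 mm tall, at the corners of the footprint. Four rails of 24 mm thickness and 191 mm height run between adjacent posts with their undersides at z = 210 mm, their outer faces flush with the outside of the frame (the two x-running rails run between the posts' inner faces; the two y-running rails run between the posts' inner faces). 10 slats, each 62 mm wide (x) and 19 mm thick, lie across the top of the two x-running rails, running the full 1001 mm width of the frame in y; the slats are evenly spaced along x between the inner faces of the end posts with equal gaps (rounded down to the nearest mm) at the −x end and between each pair — any rounding remainder accumulates at the +x end.

B is a bookshelf 983 mm wide overall, 276 mm deep and 947 mm tall. The two sides are 20 mm thick vertical panels. 3 horizontal shelves of 26 mm thickness span between the inner faces of the sides; the lowest shelf sits on the floor and shelves are stacked with a clear vertical gap of 390 mm between each pair.

The bookshelf is on the floor beside the bed frame on its −x side.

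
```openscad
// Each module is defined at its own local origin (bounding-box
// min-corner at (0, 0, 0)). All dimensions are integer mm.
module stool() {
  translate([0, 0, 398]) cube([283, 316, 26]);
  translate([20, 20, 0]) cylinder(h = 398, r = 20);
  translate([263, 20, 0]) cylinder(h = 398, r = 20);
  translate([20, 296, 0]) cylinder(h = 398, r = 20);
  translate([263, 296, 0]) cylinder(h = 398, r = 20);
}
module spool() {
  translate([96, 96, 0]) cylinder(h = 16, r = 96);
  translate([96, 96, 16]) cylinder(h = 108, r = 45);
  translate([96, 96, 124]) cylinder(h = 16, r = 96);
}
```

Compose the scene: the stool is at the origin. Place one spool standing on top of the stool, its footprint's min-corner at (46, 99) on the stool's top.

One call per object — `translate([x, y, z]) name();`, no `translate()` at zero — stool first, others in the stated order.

stool();
translate([46, 99, 424]) spool();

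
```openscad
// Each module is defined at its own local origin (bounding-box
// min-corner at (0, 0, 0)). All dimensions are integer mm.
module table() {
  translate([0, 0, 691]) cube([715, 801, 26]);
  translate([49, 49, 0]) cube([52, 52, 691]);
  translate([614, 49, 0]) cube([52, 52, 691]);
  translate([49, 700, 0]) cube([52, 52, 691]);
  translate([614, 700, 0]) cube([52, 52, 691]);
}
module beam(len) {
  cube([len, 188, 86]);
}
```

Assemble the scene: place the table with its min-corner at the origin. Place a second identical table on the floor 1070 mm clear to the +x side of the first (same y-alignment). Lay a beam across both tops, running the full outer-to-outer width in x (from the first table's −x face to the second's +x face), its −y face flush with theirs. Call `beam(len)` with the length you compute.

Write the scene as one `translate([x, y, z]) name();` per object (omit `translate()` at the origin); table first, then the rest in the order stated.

table();
translate([1785, 0, 0]) table();
translate([0, 0, 717]) beam(2500);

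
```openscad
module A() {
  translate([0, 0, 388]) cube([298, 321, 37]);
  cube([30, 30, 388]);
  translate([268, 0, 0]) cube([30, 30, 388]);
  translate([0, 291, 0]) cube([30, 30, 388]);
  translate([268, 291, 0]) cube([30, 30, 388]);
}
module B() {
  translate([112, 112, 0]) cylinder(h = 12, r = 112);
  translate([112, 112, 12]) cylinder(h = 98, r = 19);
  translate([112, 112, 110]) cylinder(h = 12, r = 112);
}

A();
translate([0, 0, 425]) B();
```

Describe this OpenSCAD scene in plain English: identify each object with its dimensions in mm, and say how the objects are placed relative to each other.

A is a simple wooden stool: a rectangular seat 298 mm (x) by 321 mm (y), 37 mm thick, top face at z = 425 mm, on four square legs, each 30×30 mm in cross-section. The legs rest on z = 0, each flush with a corner of the seat.

B is a spool: two coaxial disc flanges of radius 112 mm and thickness 12 mm, joined by a core cylinder of radius 19 mm and height 98 mm. The lower flange rests on z = 0 and the three cylinders share a vertical axis.

The spool is on top of the stool.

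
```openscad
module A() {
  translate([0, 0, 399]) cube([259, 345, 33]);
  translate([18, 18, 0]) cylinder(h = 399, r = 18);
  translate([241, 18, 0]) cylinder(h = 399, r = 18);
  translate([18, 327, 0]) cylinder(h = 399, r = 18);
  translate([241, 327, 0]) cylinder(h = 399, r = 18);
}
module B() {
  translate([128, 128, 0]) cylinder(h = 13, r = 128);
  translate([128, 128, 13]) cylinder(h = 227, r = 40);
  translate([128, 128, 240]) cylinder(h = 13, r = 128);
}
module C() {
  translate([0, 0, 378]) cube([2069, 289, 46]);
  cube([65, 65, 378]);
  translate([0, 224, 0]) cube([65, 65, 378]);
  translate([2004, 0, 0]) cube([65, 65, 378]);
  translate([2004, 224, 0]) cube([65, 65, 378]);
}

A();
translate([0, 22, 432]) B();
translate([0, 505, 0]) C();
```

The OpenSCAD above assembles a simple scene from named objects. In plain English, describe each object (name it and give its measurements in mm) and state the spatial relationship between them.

A is a four-legged stool. The seat is a 259×345×33 mm slab whose top surface is at z = 432 mm; four round legs, each 36 mm in diameter, run from the floor (z = 0) to the underside of the seat, each leg's axis is inset half a diameter from the nearest pair of seat edges (so the leg's bounding box is flush with the corner).

B is a spool: two coaxial disc flanges of radius 128 mm and thickness 13 mm, joined by a core cylinder of radius 40 mm and height 227 mm. The lower flange rests on z = 0 and the three cylinders share a vertical axis.

C is a bench: a 2069×289 mm seat slab, 46 mm thick, top at z = 424 mm, on four 65×65 mm square legs flush with the seat corners and standing on z = 0.

The spool is on top of the stool. The bench is on the floor beside the stool on its +y side.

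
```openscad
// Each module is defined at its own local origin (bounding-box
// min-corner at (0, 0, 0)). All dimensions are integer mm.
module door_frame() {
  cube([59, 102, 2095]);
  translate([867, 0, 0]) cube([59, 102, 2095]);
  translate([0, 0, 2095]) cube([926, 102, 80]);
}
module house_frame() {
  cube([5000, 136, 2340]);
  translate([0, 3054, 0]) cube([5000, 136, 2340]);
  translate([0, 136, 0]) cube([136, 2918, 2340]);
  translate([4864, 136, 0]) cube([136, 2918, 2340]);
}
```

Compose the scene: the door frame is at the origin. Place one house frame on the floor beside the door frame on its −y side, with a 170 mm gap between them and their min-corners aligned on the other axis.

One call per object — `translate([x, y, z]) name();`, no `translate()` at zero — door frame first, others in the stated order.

door_frame();
translate([0, -3360, 0]) house_frame();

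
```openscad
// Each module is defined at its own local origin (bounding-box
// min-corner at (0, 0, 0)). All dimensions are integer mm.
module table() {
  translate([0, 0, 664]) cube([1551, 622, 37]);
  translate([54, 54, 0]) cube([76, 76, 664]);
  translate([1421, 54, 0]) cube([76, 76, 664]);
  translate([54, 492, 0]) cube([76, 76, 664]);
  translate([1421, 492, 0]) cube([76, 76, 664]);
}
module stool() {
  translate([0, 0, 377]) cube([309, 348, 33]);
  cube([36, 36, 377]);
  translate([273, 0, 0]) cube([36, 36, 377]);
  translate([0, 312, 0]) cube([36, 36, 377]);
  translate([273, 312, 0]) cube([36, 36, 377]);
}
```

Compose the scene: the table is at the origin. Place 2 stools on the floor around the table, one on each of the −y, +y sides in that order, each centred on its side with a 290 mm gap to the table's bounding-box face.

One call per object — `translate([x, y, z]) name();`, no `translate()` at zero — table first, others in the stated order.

table();
translate([621, -638, 0]) stool();
translate([621, 912, 0]) stool();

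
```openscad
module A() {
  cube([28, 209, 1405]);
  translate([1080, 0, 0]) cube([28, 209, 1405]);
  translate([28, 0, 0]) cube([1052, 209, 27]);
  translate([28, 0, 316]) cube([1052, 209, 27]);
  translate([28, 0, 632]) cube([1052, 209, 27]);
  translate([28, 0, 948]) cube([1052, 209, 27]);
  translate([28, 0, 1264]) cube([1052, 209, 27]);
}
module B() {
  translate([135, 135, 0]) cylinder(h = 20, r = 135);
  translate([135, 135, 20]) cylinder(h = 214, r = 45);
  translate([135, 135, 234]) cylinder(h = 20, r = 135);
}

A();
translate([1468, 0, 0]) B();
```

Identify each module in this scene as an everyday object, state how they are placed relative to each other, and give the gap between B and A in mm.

The spool's nearest face is 360 mm from the bookshelf's +x face.

A is a bookshelf. B is a spool. The spool is on the floor beside the bookshelf on its +x side. The gap between the spool and the bookshelf is 360 mm.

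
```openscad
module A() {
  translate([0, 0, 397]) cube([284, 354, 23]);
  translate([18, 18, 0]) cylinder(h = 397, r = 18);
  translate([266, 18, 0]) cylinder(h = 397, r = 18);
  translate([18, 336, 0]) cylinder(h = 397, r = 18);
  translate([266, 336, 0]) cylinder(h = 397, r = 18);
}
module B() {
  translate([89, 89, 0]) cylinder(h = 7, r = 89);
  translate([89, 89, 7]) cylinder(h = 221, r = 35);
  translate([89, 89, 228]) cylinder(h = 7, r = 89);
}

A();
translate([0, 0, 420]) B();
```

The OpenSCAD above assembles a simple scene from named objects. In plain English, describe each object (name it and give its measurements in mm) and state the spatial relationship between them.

A is a four-legged stool. The seat is 284×354 mm, 23 mm thick, top at z = 420 mm. It stands on four round legs, each 36 mm in diameter, from z = 0 to the seat underside, each leg's axis is inset half a diameter from the nearest pair of seat edges (so the leg's bounding box is flush with the corner).

B is a spool: two coaxial disc flanges of radius 89 mm and thickness 7 mm, joined by a core cylinder of radius 35 mm and height 221 mm. The lower flange rests on z = 0 and the three cylinders share a vertical axis.

The spool is on top of the stool.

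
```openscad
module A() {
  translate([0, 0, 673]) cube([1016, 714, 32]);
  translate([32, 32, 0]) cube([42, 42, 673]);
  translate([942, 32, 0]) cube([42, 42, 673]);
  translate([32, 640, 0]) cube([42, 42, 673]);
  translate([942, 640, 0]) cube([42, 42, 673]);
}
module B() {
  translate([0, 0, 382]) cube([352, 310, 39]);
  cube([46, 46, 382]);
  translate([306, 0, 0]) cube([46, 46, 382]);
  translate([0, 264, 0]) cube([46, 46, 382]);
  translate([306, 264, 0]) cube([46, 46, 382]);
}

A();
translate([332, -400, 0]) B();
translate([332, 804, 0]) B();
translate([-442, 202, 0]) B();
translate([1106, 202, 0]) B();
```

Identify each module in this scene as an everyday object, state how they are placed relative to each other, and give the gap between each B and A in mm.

A is a table. B is a stool. Four stools sit around the table at the −y, +y, −x, +x sides. The gap between each stool and the table is 90 mm.

Each stool's nearest face is 90 mm from the table's bounding box.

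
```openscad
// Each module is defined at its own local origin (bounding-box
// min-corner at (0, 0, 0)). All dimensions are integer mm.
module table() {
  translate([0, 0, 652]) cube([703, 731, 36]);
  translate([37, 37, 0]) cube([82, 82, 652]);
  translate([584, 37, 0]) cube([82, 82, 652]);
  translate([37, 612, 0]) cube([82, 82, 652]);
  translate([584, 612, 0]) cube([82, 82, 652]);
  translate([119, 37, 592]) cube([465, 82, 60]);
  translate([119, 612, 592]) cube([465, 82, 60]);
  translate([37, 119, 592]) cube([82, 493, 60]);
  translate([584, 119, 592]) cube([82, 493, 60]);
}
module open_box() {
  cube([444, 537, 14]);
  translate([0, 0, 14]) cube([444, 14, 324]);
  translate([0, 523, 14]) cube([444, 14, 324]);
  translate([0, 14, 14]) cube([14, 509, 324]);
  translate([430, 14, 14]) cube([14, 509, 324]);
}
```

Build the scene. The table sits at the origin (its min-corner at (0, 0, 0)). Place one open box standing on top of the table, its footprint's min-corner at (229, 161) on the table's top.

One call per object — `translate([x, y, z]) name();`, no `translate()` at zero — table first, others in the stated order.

table();
translate([229, 161, 688]) open_box();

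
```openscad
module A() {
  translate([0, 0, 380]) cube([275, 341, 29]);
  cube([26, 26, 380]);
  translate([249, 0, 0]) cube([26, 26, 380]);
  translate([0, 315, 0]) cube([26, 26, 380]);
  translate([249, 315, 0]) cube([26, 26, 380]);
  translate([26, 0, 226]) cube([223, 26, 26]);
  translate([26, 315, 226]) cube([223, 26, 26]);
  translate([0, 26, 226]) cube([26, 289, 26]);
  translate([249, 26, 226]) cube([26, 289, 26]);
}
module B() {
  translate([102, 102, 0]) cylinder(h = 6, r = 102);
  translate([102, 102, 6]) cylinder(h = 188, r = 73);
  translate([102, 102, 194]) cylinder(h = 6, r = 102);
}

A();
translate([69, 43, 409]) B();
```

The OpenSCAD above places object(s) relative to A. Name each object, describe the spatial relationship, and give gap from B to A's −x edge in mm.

A is a stool. B is a spool. The spool is on top of the stool. The gap from the spool to the stool's −x edge is 69 mm.

The spool's min-x is at 69; the stool's min-x is 0; gap = 69 mm.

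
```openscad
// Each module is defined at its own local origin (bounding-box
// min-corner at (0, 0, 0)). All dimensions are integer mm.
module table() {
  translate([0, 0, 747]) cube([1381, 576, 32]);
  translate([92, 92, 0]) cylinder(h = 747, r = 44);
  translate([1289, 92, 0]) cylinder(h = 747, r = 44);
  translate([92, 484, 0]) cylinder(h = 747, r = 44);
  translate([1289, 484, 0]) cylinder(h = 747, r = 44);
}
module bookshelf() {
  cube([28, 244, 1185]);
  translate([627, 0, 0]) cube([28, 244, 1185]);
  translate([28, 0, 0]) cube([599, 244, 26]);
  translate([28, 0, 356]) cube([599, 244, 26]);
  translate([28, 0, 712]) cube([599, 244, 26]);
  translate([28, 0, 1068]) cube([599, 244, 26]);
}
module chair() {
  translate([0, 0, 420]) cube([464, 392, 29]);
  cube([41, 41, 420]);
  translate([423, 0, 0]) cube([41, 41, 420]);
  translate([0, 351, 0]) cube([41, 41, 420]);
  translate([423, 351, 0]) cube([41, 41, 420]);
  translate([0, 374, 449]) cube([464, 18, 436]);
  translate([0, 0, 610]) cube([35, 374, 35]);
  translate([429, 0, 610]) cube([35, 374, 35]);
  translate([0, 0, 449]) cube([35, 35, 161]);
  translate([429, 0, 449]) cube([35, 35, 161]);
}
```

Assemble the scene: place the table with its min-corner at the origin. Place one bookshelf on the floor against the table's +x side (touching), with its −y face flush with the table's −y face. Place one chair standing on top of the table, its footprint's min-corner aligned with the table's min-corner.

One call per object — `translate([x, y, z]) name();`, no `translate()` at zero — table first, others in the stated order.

table();
translate([1381, 0, 0]) bookshelf();
translate([0, 0, 779]) chair();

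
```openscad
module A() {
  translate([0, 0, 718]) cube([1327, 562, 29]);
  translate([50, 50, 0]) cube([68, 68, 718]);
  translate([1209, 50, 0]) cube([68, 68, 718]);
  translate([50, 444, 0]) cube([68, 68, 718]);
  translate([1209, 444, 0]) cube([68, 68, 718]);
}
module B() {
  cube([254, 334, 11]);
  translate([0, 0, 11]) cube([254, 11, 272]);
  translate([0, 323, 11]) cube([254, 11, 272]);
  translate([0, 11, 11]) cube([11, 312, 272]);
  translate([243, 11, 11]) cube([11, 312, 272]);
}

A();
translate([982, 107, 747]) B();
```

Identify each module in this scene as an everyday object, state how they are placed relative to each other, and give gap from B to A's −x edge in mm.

The open box's min-x is at 982; the table's min-x is 0; gap = 982 mm.

A is a table. B is an open box. The open box is on top of the table. The gap from the open box to the table's −x edge is 982 mm.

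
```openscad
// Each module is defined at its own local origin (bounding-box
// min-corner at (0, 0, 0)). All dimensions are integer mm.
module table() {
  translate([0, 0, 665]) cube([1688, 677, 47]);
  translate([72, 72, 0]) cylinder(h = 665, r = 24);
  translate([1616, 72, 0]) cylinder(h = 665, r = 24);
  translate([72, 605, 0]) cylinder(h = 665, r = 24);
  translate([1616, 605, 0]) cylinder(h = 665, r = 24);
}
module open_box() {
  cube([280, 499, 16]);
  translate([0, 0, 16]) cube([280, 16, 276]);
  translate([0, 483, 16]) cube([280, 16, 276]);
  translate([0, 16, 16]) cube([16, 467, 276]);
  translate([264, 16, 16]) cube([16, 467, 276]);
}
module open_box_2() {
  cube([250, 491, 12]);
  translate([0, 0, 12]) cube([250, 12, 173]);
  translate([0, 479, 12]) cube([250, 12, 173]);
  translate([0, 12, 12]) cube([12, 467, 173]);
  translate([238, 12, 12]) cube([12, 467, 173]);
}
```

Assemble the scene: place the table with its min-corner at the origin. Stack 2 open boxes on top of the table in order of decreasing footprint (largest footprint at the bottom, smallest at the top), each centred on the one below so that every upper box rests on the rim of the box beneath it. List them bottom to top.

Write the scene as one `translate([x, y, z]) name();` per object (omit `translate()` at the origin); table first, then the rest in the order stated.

table();
translate([704, 89, 712]) open_box();
translate([719, 93, 1004]) open_box_2();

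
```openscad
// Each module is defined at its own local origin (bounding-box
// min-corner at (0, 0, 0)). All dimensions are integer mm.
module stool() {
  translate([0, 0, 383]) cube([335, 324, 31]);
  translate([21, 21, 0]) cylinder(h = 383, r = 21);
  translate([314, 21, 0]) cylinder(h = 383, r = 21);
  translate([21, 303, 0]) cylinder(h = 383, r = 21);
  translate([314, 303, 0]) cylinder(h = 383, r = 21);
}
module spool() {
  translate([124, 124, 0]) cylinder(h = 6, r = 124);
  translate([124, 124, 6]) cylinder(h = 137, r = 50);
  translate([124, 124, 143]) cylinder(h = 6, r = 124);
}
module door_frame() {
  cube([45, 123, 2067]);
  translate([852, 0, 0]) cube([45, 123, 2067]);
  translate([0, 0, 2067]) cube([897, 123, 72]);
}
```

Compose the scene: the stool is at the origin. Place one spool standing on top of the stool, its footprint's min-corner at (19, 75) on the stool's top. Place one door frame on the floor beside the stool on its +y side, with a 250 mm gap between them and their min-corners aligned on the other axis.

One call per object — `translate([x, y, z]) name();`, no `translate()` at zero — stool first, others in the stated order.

stool();
translate([19, 75, 414]) spool();
translate([0, 574, 0]) door_frame();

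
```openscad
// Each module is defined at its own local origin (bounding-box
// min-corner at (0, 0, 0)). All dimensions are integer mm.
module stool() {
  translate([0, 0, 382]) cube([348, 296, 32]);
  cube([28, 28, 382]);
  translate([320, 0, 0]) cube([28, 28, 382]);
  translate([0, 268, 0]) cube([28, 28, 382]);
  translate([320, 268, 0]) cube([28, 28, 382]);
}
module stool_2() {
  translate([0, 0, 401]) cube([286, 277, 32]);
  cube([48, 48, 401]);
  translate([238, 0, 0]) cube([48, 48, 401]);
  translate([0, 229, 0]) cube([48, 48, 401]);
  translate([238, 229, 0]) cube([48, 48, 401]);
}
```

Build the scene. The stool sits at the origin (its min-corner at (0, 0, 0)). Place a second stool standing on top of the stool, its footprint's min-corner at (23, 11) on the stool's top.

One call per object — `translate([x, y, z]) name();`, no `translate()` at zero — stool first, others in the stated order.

stool();
translate([23, 11, 414]) stool_2();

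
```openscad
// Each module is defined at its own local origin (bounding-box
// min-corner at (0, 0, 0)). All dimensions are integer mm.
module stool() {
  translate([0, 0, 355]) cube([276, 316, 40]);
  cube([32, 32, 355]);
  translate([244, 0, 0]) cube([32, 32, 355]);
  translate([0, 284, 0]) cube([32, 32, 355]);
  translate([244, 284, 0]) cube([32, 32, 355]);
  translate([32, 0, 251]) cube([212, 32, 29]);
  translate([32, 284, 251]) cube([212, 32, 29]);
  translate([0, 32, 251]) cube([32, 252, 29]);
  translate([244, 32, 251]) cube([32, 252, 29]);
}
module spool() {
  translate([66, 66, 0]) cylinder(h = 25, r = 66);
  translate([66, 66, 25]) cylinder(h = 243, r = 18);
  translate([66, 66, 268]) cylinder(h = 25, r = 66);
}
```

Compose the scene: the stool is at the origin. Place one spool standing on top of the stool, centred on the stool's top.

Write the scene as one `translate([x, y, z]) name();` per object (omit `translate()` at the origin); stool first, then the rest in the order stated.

stool();
translate([72, 92, 395]) spool();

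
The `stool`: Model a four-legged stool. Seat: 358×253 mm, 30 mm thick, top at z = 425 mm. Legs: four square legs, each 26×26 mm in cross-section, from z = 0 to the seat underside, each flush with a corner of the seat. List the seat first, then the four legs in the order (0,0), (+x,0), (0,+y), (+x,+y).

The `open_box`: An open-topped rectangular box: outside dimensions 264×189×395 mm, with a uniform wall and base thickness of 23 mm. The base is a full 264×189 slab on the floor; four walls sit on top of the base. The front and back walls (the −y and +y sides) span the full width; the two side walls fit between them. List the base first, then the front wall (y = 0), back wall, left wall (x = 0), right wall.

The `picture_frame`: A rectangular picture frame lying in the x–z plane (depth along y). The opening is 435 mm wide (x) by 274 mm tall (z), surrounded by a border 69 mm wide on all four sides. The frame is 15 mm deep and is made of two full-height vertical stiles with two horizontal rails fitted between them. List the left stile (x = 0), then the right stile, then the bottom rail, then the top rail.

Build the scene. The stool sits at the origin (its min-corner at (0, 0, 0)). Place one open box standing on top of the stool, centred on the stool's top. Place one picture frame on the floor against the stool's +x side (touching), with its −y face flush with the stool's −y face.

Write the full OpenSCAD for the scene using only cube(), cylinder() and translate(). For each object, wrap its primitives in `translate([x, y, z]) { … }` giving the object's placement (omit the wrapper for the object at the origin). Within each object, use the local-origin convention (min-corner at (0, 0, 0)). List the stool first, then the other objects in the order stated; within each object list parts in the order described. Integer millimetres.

translate([0, 0, 395]) cube([358, 253, 30]);
cube([26, 26, 395]);
translate([332, 0, 0]) cube([26, 26, 395]);
translate([0, 227, 0]) cube([26, 26, 395]);
translate([332, 227, 0]) cube([26, 26, 395]);
translate([47, 32, 425]) {
  cube([264, 189, 23]);
  translate([0, 0, 23]) cube([264, 23, 372]);
  translate([0, 166, 23]) cube([264, 23, 372]);
  translate([0, 23, 23]) cube([23, 143, 372]);
  translate([241, 23, 23]) cube([23, 143, 372]);
}
translate([358, 0, 0]) {
  cube([69, 15, 412]);
  translate([504, 0, 0]) cube([69, 15, 412]);
  translate([69, 0, 0]) cube([435, 15, 69]);
  translate([69, 0, 343]) cube([435, 15, 69]);
}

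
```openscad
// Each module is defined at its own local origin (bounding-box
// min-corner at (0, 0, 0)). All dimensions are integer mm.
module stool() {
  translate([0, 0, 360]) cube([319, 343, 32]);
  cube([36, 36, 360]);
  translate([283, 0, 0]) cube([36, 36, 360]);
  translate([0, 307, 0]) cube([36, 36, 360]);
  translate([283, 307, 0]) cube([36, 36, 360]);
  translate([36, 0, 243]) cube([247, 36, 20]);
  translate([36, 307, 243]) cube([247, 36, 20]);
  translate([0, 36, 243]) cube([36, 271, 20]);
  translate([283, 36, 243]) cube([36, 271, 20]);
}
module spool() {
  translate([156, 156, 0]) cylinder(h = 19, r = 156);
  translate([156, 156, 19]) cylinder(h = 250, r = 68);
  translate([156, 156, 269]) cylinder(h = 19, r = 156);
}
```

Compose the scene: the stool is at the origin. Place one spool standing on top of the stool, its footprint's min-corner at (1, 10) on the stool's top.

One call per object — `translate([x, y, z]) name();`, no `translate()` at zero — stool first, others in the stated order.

stool();
translate([1, 10, 392]) spool();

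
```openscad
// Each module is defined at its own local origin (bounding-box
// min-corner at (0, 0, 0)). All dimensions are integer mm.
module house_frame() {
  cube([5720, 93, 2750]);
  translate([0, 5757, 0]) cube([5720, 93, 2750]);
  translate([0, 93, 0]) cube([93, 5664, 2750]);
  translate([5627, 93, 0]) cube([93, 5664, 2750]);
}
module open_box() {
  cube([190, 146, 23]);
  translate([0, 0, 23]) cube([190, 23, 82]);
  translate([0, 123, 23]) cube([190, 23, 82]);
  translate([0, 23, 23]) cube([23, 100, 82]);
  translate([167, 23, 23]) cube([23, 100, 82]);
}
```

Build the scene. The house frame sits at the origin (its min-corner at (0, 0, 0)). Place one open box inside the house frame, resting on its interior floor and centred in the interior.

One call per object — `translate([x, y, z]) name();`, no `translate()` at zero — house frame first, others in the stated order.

house_frame();
translate([2765, 2852, 0]) open_box();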